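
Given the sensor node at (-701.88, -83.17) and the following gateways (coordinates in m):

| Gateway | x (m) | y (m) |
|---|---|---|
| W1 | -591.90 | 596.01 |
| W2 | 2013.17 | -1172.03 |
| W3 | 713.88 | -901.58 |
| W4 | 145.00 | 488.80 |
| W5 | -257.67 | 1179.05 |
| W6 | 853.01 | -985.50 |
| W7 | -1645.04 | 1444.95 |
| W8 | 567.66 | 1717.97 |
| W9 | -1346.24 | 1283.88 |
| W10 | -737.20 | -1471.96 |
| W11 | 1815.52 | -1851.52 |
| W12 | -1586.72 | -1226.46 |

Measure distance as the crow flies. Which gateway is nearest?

Distances from (-701.88, -83.17):
W1: √((109.98)² + (679.18)²) = √(12095.6004 + 461285.4724) = 688.03 m
W2: √((2715.05)² + (-1088.86)²) = √(7371496.5025 + 1185616.0996) = 2925.25 m
W3: √((1415.76)² + (-818.41)²) = √(2004376.3776 + 669794.9281) = 1635.29 m
W4: √((846.88)² + (571.97)²) = √(717205.7344 + 327149.6809) = 1021.94 m
W5: √((444.21)² + (1262.22)²) = √(197322.5241 + 1593199.3284) = 1338.10 m
W6: √((1554.89)² + (-902.33)²) = √(2417682.9121 + 814199.4289) = 1797.74 m
W7: √((-943.16)² + (1528.12)²) = √(889550.7856 + 2335150.7344) = 1795.75 m
W8: √((1269.54)² + (1801.14)²) = √(1611731.8116 + 3244105.2996) = 2203.60 m
W9: √((-644.36)² + (1367.05)²) = √(415199.8096 + 1868825.7025) = 1511.30 m
W10: √((-35.32)² + (-1388.79)²) = √(1247.5024 + 1928737.6641) = 1389.24 m
W11: √((2517.40)² + (-1768.35)²) = √(6337302.7600 + 3127061.7225) = 3076.42 m
W12: √((-884.84)² + (-1143.29)²) = √(782941.8256 + 1307112.0241) = 1445.70 m
Minimum: W1 at 688.03 m.

W1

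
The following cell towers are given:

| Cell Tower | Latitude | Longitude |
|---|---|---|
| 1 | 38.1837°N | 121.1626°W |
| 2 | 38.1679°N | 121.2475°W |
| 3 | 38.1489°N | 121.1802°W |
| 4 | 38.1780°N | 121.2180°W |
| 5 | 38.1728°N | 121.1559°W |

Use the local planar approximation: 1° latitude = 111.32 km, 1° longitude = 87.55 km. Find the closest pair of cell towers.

Pairwise distances:
1–2: √((-0.0158·111.32)² + (-0.0849·87.55)²) = √(3.093574 + 55.249415) = 7.6383 km
1–3: √((-0.0348·111.32)² + (-0.0176·87.55)²) = √(15.007380 + 2.374311) = 4.1691 km
1–4: √((-0.0057·111.32)² + (-0.0554·87.55)²) = √(0.402621 + 23.525119) = 4.8916 km
1–5: √((-0.0109·111.32)² + (0.0067·87.55)²) = √(1.472310 + 0.344082) = 1.3477 km
2–3: √((-0.0190·111.32)² + (0.0673·87.55)²) = √(4.473563 + 34.717019) = 6.2602 km
2–4: √((0.0101·111.32)² + (0.0295·87.55)²) = √(1.264122 + 6.670468) = 2.8168 km
2–5: √((0.0049·111.32)² + (0.0916·87.55)²) = √(0.297535 + 64.313663) = 8.0381 km
3–4: √((0.0291·111.32)² + (-0.0378·87.55)²) = √(10.493790 + 10.952062) = 4.6310 km
3–5: √((0.0239·111.32)² + (0.0243·87.55)²) = √(7.078516 + 4.526107) = 3.4066 km
4–5: √((-0.0052·111.32)² + (0.0621·87.55)²) = √(0.335084 + 29.559392) = 5.4676 km
Closest pair: 1–5 at 1.3477 km.

1 and 5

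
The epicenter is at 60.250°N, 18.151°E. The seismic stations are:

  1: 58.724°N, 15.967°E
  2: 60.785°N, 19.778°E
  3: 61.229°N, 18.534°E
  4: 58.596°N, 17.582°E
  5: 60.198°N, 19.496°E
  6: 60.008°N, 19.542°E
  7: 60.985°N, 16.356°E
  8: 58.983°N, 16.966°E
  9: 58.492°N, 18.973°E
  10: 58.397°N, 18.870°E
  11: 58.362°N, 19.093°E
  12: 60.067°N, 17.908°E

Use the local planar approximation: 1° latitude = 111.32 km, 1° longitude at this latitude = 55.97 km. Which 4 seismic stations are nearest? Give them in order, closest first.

Distances from 60.250°N, 18.151°E:
1: √((-1.526·111.32)² + (-2.184·55.97)²) = √(28857.28460 + 14942.24599) = 209.283 km
2: √((0.535·111.32)² + (1.627·55.97)²) = √(3546.94096 + 8292.50457) = 108.809 km
3: √((0.979·111.32)² + (0.383·55.97)²) = √(11877.13735 + 459.52396) = 111.071 km
4: √((-1.654·111.32)² + (-0.569·55.97)²) = √(33901.38224 + 1014.22695) = 186.857 km
5: √((-0.052·111.32)² + (1.345·55.97)²) = √(33.50835 + 5667.02570) = 75.502 km
6: √((-0.242·111.32)² + (1.391·55.97)²) = √(725.73343 + 6061.28736) = 82.383 km
7: √((0.735·111.32)² + (-1.795·55.97)²) = √(6694.54513 + 10093.44730) = 129.568 km
8: √((-1.267·111.32)² + (-1.185·55.97)²) = √(19892.96988 + 4398.93267) = 155.859 km
9: √((-1.758·111.32)² + (0.822·55.97)²) = √(38298.70918 + 2116.67533) = 201.036 km
10: √((-1.853·111.32)² + (0.719·55.97)²) = √(42549.77167 + 1619.45317) = 210.165 km
11: √((-1.888·111.32)² + (0.942·55.97)²) = √(44172.33684 + 2779.79276) = 216.684 km
12: √((-0.183·111.32)² + (-0.243·55.97)²) = √(415.00046 + 184.97931) = 24.494 km
Sorted: 12 (24.494 km) < 5 (75.502 km) < 6 (82.383 km) < 2 (108.809 km) < 3 (111.071 km) < 7 (129.568 km) < …

12, 5, 6, 2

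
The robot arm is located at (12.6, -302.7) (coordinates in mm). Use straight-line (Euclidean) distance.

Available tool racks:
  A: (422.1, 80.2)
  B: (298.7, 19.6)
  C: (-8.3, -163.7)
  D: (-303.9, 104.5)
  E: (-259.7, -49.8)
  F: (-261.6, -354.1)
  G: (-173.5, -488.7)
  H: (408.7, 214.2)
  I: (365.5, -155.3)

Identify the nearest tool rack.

Distances from (12.6, -302.7):
A: √((409.5)² + (382.9)²) = √(167690.250 + 146612.410) = 560.6 mm
B: √((286.1)² + (322.3)²) = √(81853.210 + 103877.290) = 431.0 mm
C: √((-20.9)² + (139.0)²) = √(436.810 + 19321.000) = 140.6 mm
D: √((-316.5)² + (407.2)²) = √(100172.250 + 165811.840) = 515.7 mm
E: √((-272.3)² + (252.9)²) = √(74147.290 + 63958.410) = 371.6 mm
F: √((-274.2)² + (-51.4)²) = √(75185.640 + 2641.960) = 279.0 mm
G: √((-186.1)² + (-186.0)²) = √(34633.210 + 34596.000) = 263.1 mm
H: √((396.1)² + (516.9)²) = √(156895.210 + 267185.610) = 651.2 mm
I: √((352.9)² + (147.4)²) = √(124538.410 + 21726.760) = 382.4 mm
Minimum: C at 140.6 mm.

C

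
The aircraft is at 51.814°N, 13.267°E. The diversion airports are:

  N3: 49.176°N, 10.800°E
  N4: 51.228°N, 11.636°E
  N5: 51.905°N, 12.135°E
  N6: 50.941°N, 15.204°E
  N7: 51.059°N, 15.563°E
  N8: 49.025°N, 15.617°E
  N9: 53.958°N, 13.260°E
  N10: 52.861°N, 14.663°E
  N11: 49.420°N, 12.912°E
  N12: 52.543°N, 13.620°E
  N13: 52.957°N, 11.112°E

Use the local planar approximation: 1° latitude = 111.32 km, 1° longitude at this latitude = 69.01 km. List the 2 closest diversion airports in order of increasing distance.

Distances from 51.814°N, 13.267°E:
N3: √((-2.638·111.32)² + (-2.467·69.01)²) = √(86237.46422 + 28984.26914) = 339.443 km
N4: √((-0.586·111.32)² + (-1.631·69.01)²) = √(4255.41213 + 12668.69781) = 130.093 km
N5: √((0.091·111.32)² + (-1.132·69.01)²) = √(102.61933 + 6102.62816) = 78.773 km
N6: √((-0.873·111.32)² + (1.937·69.01)²) = √(9444.41110 + 17868.30250) = 165.266 km
N7: √((-0.755·111.32)² + (2.296·69.01)²) = √(7063.83097 + 25105.43913) = 179.358 km
N8: √((-2.789·111.32)² + (2.350·69.01)²) = √(96392.53989 + 26300.24410) = 350.275 km
N9: √((2.144·111.32)² + (-0.007·69.01)²) = √(56963.40709 + 0.23336) = 238.671 km
N10: √((1.047·111.32)² + (1.396·69.01)²) = √(13584.37803 + 9281.00254) = 151.213 km
N11: √((-2.394·111.32)² + (-0.355·69.01)²) = √(71022.29264 + 600.17895) = 267.624 km
N12: √((0.729·111.32)² + (0.353·69.01)²) = √(6585.69255 + 593.43542) = 84.730 km
N13: √((1.143·111.32)² + (-2.155·69.01)²) = √(16189.70205 + 22116.61224) = 195.720 km
Sorted: N5 (78.773 km) < N12 (84.730 km) < N4 (130.093 km) < N10 (151.213 km) < …

N5, N12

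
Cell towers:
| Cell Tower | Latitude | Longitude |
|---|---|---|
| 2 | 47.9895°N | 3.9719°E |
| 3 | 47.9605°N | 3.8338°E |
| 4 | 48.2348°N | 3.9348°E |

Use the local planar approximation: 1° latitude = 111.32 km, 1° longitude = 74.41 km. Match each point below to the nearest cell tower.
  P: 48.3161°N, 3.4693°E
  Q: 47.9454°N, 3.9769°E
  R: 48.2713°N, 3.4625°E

P→4; Q→2; R→4

P at 48.3161°N, 3.4693°E:
  2: 52.1583 km
  3: 47.9857 km
  4: 35.8007 km
  → nearest: 4 (35.8007 km)
Q at 47.9454°N, 3.9769°E:
  2: 4.9233 km
  3: 10.7799 km
  4: 32.3680 km
  → nearest: 2 (4.9233 km)
R at 48.2713°N, 3.4625°E:
  2: 49.2019 km
  3: 44.2761 km
  4: 35.3779 km
  → nearest: 4 (35.3779 km)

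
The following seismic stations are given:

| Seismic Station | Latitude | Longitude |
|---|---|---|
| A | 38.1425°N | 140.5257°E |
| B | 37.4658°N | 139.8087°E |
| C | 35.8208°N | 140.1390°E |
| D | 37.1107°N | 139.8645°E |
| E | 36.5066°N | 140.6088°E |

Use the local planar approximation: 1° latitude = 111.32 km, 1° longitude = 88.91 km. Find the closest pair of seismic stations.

B and D

Pairwise distances:
B–D: √((-0.3551·111.32)² + (0.0558·88.91)²) = √(1562.599712 + 24.613287) = 39.8398 km
C–E: √((0.6858·111.32)² + (0.4698·88.91)²) = √(5828.292737 + 1744.726050) = 87.0231 km
D–E: √((-0.6041·111.32)² + (0.7443·88.91)²) = √(4522.348917 + 4379.224991) = 94.3482 km
A–B: √((-0.6767·111.32)² + (-0.7170·88.91)²) = √(5674.645661 + 4063.867427) = 98.6839 km
B–E: √((-0.9592·111.32)² + (0.8001·88.91)²) = √(11401.572036 + 5060.457261) = 128.3044 km
A–D: √((-1.0318·111.32)² + (-0.6612·88.91)²) = √(13192.814087 + 3455.945701) = 129.0301 km
C–D: √((1.2899·111.32)² + (-0.2745·88.91)²) = √(20618.567119 + 595.642830) = 145.6510 km
A–E: √((-1.6359·111.32)² + (0.0831·88.91)²) = √(33163.464980 + 54.588765) = 182.2582 km
B–C: √((-1.6450·111.32)² + (0.3303·88.91)²) = √(33533.447138 + 862.419103) = 185.4612 km
A–C: √((-2.3217·111.32)² + (-0.3867·88.91)²) = √(66797.252286 + 1182.087336) = 260.7285 km
Closest pair: B–D at 39.8398 km.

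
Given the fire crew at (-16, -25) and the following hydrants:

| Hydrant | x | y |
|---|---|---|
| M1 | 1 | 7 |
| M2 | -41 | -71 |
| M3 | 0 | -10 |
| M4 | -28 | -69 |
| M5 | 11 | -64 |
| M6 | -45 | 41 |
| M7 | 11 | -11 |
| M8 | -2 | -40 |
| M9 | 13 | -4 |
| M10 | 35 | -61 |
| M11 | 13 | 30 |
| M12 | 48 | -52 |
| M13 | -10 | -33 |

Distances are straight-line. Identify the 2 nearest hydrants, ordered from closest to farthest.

Distances from (-16, -25):
M1: √((17)² + (32)²) = √(289.000 + 1024.000) = 36.2
M2: √((-25)² + (-46)²) = √(625.000 + 2116.000) = 52.4
M3: √((16)² + (15)²) = √(256.000 + 225.000) = 21.9
M4: √((-12)² + (-44)²) = √(144.000 + 1936.000) = 45.6
M5: √((27)² + (-39)²) = √(729.000 + 1521.000) = 47.4
M6: √((-29)² + (66)²) = √(841.000 + 4356.000) = 72.1
M7: √((27)² + (14)²) = √(729.000 + 196.000) = 30.4
M8: √((14)² + (-15)²) = √(196.000 + 225.000) = 20.5
M9: √((29)² + (21)²) = √(841.000 + 441.000) = 35.8
M10: √((51)² + (-36)²) = √(2601.000 + 1296.000) = 62.4
M11: √((29)² + (55)²) = √(841.000 + 3025.000) = 62.2
M12: √((64)² + (-27)²) = √(4096.000 + 729.000) = 69.5
M13: √((6)² + (-8)²) = √(36.000 + 64.000) = 10.0
Sorted: M13 (10.0) < M8 (20.5) < M3 (21.9) < M7 (30.4) < …

M13, M8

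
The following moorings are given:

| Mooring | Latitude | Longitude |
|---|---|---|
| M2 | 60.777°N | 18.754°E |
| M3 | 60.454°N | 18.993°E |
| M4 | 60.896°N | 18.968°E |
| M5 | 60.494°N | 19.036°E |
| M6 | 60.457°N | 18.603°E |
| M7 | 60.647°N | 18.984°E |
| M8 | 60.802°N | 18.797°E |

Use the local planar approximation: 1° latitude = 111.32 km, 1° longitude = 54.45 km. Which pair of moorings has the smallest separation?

Pairwise distances:
M2–M8: 3.637 km
M3–M5: 5.031 km
M4–M8: 14.007 km
M5–M7: 17.266 km
M2–M4: 17.643 km
M2–M7: 19.138 km
M7–M8: 20.035 km
M3–M6: 21.238 km
M3–M7: 21.490 km
M5–M6: 23.934 km
M4–M7: 27.732 km
M6–M7: 29.627 km
M2–M5: 35.046 km
M2–M6: 36.559 km
M5–M8: 36.673 km
M2–M3: 38.239 km
M6–M8: 39.832 km
M3–M8: 40.183 km
M4–M5: 44.904 km
M3–M4: 49.222 km
M4–M6: 52.756 km
Closest pair: M2–M8 at 3.637 km.

M2 and M8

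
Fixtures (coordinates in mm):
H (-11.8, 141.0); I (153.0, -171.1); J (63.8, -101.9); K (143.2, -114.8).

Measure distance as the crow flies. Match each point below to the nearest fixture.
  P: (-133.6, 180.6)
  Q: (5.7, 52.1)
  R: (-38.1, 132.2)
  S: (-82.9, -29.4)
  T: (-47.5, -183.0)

P→H; Q→H; R→H; S→J; T→J

P at (-133.6, 180.6):
  H: 128.1 mm
  I: 453.7 mm
  J: 344.6 mm
  K: 404.8 mm
  → nearest: H (128.1 mm)
Q at (5.7, 52.1):
  H: 90.6 mm
  I: 267.4 mm
  J: 164.6 mm
  K: 216.2 mm
  → nearest: H (90.6 mm)
R at (-38.1, 132.2):
  H: 27.7 mm
  I: 358.5 mm
  J: 255.3 mm
  K: 306.4 mm
  → nearest: H (27.7 mm)
S at (-82.9, -29.4):
  H: 184.6 mm
  I: 275.2 mm
  J: 163.6 mm
  K: 241.7 mm
  → nearest: J (163.6 mm)
T at (-47.5, -183.0):
  H: 326.0 mm
  I: 200.9 mm
  J: 137.7 mm
  K: 202.5 mm
  → nearest: J (137.7 mm)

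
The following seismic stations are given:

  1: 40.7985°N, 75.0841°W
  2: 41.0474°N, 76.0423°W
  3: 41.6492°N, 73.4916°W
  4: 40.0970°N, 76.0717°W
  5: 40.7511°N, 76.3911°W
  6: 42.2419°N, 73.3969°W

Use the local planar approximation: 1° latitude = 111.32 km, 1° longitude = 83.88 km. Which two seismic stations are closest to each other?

2 and 5

Pairwise distances:
1–2: 85.0156 km
1–3: 163.7419 km
1–4: 113.8448 km
1–5: 109.7581 km
1–6: 214.1177 km
2–3: 224.1958 km
2–4: 105.8273 km
2–5: 44.0902 km
2–6: 258.6878 km
3–4: 276.9364 km
3–5: 262.9571 km
3–6: 66.4558 km
4–5: 77.5868 km
4–6: 327.6426 km
5–6: 301.0306 km
Closest pair: 2–5 at 44.0902 km.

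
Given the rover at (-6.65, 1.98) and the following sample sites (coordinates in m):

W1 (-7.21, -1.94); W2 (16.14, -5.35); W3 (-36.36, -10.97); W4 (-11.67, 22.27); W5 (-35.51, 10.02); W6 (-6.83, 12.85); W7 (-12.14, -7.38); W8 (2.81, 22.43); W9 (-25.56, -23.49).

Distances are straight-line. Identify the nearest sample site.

W1

Distances from (-6.65, 1.98):
W1: √((-0.56)² + (-3.92)²) = √(0.3136 + 15.3664) = 3.96 m
W2: √((22.79)² + (-7.33)²) = √(519.3841 + 53.7289) = 23.94 m
W3: √((-29.71)² + (-12.95)²) = √(882.6841 + 167.7025) = 32.41 m
W4: √((-5.02)² + (20.29)²) = √(25.2004 + 411.6841) = 20.90 m
W5: √((-28.86)² + (8.04)²) = √(832.8996 + 64.6416) = 29.96 m
W6: √((-0.18)² + (10.87)²) = √(0.0324 + 118.1569) = 10.87 m
W7: √((-5.49)² + (-9.36)²) = √(30.1401 + 87.6096) = 10.85 m
W8: √((9.46)² + (20.45)²) = √(89.4916 + 418.2025) = 22.53 m
W9: √((-18.91)² + (-25.47)²) = √(357.5881 + 648.7209) = 31.72 m
Minimum: W1 at 3.96 m.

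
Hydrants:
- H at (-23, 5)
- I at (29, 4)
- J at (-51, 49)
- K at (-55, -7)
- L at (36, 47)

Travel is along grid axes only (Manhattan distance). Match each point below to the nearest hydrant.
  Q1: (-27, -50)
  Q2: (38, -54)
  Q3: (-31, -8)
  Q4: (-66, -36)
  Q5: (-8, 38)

Q1 at (-27, -50):
  H: |4| + |55| = 4 + 55 = 59
  I: |56| + |54| = 56 + 54 = 110
  J: |-24| + |99| = 24 + 99 = 123
  K: |-28| + |43| = 28 + 43 = 71
  L: |63| + |97| = 63 + 97 = 160
  → nearest: H (59)
Q2 at (38, -54):
  H: |-61| + |59| = 61 + 59 = 120
  I: |-9| + |58| = 9 + 58 = 67
  J: |-89| + |103| = 89 + 103 = 192
  K: |-93| + |47| = 93 + 47 = 140
  L: |-2| + |101| = 2 + 101 = 103
  → nearest: I (67)
Q3 at (-31, -8):
  H: |8| + |13| = 8 + 13 = 21
  I: |60| + |12| = 60 + 12 = 72
  J: |-20| + |57| = 20 + 57 = 77
  K: |-24| + |1| = 24 + 1 = 25
  L: |67| + |55| = 67 + 55 = 122
  → nearest: H (21)
Q4 at (-66, -36):
  H: |43| + |41| = 43 + 41 = 84
  I: |95| + |40| = 95 + 40 = 135
  J: |15| + |85| = 15 + 85 = 100
  K: |11| + |29| = 11 + 29 = 40
  L: |102| + |83| = 102 + 83 = 185
  → nearest: K (40)
Q5 at (-8, 38):
  H: |-15| + |-33| = 15 + 33 = 48
  I: |37| + |-34| = 37 + 34 = 71
  J: |-43| + |11| = 43 + 11 = 54
  K: |-47| + |-45| = 47 + 45 = 92
  L: |44| + |9| = 44 + 9 = 53
  → nearest: H (48)

Q1→H; Q2→I; Q3→H; Q4→K; Q5→H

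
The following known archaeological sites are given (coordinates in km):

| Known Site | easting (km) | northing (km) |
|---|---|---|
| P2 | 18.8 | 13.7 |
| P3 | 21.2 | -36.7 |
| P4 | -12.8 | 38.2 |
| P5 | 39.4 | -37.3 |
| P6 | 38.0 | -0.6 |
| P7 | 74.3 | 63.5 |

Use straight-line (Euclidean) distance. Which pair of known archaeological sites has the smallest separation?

P3 and P5

Pairwise distances:
P2–P3: 50.5 km
P2–P4: 40.0 km
P2–P5: 55.0 km
P2–P6: 23.9 km
P2–P7: 74.6 km
P3–P4: 82.3 km
P3–P5: 18.2 km
P3–P6: 39.8 km
P3–P7: 113.4 km
P4–P5: 91.8 km
P4–P6: 63.9 km
P4–P7: 90.7 km
P5–P6: 36.7 km
P5–P7: 106.7 km
P6–P7: 73.7 km
Closest pair: P3–P5 at 18.2 km.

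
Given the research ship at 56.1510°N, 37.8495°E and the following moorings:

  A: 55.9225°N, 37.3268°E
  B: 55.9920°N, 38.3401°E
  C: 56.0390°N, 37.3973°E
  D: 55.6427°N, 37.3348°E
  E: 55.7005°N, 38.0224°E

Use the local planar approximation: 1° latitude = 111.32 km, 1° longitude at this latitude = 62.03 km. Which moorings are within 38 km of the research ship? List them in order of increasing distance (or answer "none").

Distances from 56.1510°N, 37.8495°E:
A: 41.2102 km
B: 35.2049 km
C: 30.6961 km
D: 64.9697 km
E: 51.2837 km
Threshold 38 km: C (30.6961 km), B (35.2049 km) are within range.

C, B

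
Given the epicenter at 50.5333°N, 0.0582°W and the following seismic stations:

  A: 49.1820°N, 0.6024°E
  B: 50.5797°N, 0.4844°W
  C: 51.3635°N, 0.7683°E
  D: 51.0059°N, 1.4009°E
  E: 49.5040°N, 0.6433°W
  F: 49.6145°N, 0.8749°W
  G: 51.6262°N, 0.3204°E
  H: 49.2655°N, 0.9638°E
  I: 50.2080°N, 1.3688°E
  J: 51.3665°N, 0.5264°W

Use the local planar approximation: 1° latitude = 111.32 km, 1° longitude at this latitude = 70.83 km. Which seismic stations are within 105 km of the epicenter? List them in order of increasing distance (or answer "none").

B, J

Distances from 50.5333°N, 0.0582°W:
A: √((-1.3513·111.32)² + (0.6606·70.83)²) = √(22628.196887 + 2189.331987) = 157.5358 km
B: √((0.0464·111.32)² + (-0.4262·70.83)²) = √(26.679787 + 911.300009) = 30.6265 km
C: √((0.8302·111.32)² + (0.8265·70.83)²) = √(8541.061586 + 3427.048096) = 109.3989 km
D: √((0.4726·111.32)² + (1.4591·70.83)²) = √(2767.794423 + 10680.820059) = 115.9682 km
E: √((-1.0293·111.32)² + (-0.5851·70.83)²) = √(13128.960475 + 1717.491830) = 121.8460 km
F: √((-0.9188·111.32)² + (-0.8167·70.83)²) = √(10461.365322 + 3346.259328) = 117.5058 km
G: √((1.0929·111.32)² + (0.3786·70.83)²) = √(14801.551728 + 719.110620) = 124.5820 km
H: √((-1.2678·111.32)² + (1.0220·70.83)²) = √(19918.099163 + 5240.060186) = 158.6132 km
I: √((-0.3253·111.32)² + (1.4270·70.83)²) = √(1311.337624 + 10216.036357) = 107.3656 km
J: √((0.8332·111.32)² + (-0.4682·70.83)²) = √(8602.900855 + 1099.758437) = 98.5021 km
Threshold 105 km: B (30.6265 km), J (98.5021 km) are within range.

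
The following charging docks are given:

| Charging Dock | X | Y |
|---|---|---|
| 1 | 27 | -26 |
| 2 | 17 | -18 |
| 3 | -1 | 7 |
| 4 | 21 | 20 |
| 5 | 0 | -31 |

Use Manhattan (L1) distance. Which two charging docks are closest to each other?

Pairwise distances:
1–2: 18
1–3: 61
1–4: 52
1–5: 32
2–3: 43
2–4: 42
2–5: 30
3–4: 35
3–5: 39
4–5: 72
Closest pair: 1–2 at 18.

1 and 2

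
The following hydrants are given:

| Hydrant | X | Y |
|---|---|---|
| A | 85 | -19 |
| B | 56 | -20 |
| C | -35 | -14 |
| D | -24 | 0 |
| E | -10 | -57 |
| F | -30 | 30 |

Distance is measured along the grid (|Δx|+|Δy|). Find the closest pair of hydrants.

C and D

Pairwise distances:
A–B: |-29| + |-1| = 29 + 1 = 30
A–C: |-120| + |5| = 120 + 5 = 125
A–D: |-109| + |19| = 109 + 19 = 128
A–E: |-95| + |-38| = 95 + 38 = 133
A–F: |-115| + |49| = 115 + 49 = 164
B–C: |-91| + |6| = 91 + 6 = 97
B–D: |-80| + |20| = 80 + 20 = 100
B–E: |-66| + |-37| = 66 + 37 = 103
B–F: |-86| + |50| = 86 + 50 = 136
C–D: |11| + |14| = 11 + 14 = 25
C–E: |25| + |-43| = 25 + 43 = 68
C–F: |5| + |44| = 5 + 44 = 49
D–E: |14| + |-57| = 14 + 57 = 71
D–F: |-6| + |30| = 6 + 30 = 36
E–F: |-20| + |87| = 20 + 87 = 107
Closest pair: C–D at 25.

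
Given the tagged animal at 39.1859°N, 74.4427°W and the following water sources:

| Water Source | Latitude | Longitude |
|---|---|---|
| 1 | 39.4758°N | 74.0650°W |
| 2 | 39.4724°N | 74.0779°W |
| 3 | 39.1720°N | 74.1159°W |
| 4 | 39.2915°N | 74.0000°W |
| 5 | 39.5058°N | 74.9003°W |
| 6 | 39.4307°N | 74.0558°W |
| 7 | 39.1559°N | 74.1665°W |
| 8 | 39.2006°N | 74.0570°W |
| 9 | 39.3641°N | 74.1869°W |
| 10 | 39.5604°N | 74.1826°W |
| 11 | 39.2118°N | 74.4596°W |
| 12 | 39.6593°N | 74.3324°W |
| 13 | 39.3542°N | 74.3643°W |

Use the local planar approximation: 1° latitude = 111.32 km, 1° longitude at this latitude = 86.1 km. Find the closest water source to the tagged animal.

11

Distances from 39.1859°N, 74.4427°W:
1: √((0.2899·111.32)² + (0.3777·86.1)²) = √(1041.460556 + 1057.548449) = 45.8149 km
2: √((0.2865·111.32)² + (0.3648·86.1)²) = √(1017.174931 + 986.542870) = 44.7629 km
3: √((-0.0139·111.32)² + (0.3268·86.1)²) = √(2.394286 + 791.717781) = 28.1800 km
4: √((0.1056·111.32)² + (0.4427·86.1)²) = √(138.189241 + 1452.865285) = 39.8880 km
5: √((0.3199·111.32)² + (-0.4576·86.1)²) = √(1268.162409 + 1552.309568) = 53.1081 km
6: √((0.2448·111.32)² + (0.3869·86.1)²) = √(742.624413 + 1109.695340) = 43.0386 km
7: √((-0.0300·111.32)² + (0.2762·86.1)²) = √(11.152928 + 565.527400) = 24.0142 km
8: √((0.0147·111.32)² + (0.3857·86.1)²) = √(2.677818 + 1102.822405) = 33.2491 km
9: √((0.1782·111.32)² + (0.2558·86.1)²) = √(393.515456 + 485.073314) = 29.6410 km
10: √((0.3745·111.32)² + (0.2601·86.1)²) = √(1738.001070 + 501.518557) = 47.3236 km
11: √((0.0259·111.32)² + (-0.0169·86.1)²) = √(8.312773 + 2.117287) = 3.2296 km
12: √((0.4734·111.32)² + (0.1103·86.1)²) = √(2777.172796 + 90.189780) = 53.5478 km
13: √((0.1683·111.32)² + (0.0784·86.1)²) = √(351.006070 + 45.565740) = 19.9141 km
Minimum: 11 at 3.2296 km.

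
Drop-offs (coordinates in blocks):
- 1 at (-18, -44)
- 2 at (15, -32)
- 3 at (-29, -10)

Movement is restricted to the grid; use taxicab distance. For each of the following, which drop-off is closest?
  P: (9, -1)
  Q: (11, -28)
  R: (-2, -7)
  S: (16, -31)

P→2; Q→2; R→3; S→2

P at (9, -1):
  1: 70 blocks
  2: 37 blocks
  3: 47 blocks
  → nearest: 2 (37 blocks)
Q at (11, -28):
  1: 45 blocks
  2: 8 blocks
  3: 58 blocks
  → nearest: 2 (8 blocks)
R at (-2, -7):
  1: 53 blocks
  2: 42 blocks
  3: 30 blocks
  → nearest: 3 (30 blocks)
S at (16, -31):
  1: 47 blocks
  2: 2 blocks
  3: 66 blocks
  → nearest: 2 (2 blocks)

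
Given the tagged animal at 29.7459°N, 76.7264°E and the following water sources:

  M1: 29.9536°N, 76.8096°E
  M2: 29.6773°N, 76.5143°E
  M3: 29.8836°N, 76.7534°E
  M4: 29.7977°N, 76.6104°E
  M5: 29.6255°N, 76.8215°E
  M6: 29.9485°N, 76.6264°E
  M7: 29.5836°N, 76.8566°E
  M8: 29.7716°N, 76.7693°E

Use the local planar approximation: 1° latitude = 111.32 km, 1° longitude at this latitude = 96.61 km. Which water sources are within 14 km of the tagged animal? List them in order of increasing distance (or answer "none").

Distances from 29.7459°N, 76.7264°E:
M1: √((0.2077·111.32)² + (0.0832·96.61)²) = √(534.588225 + 64.608672) = 24.4785 km
M2: √((-0.0686·111.32)² + (-0.2121·96.61)²) = √(58.316926 + 419.880302) = 21.8677 km
M3: √((0.1377·111.32)² + (0.0270·96.61)²) = √(234.971006 + 6.804116) = 15.5491 km
M4: √((0.0518·111.32)² + (-0.1160·96.61)²) = √(33.251092 + 125.591470) = 12.6033 km
M5: √((-0.1204·111.32)² + (0.0951·96.61)²) = √(179.638479 + 84.412196) = 16.2496 km
M6: √((0.2026·111.32)² + (-0.1000·96.61)²) = √(508.657295 + 93.334921) = 24.5355 km
M7: √((-0.1623·111.32)² + (0.1302·96.61)²) = √(326.425017 + 158.221731) = 22.0147 km
M8: √((0.0257·111.32)² + (0.0429·96.61)²) = √(8.184886 + 17.177452) = 5.0361 km
Threshold 14 km: M8 (5.0361 km), M4 (12.6033 km) are within range.

M8, M4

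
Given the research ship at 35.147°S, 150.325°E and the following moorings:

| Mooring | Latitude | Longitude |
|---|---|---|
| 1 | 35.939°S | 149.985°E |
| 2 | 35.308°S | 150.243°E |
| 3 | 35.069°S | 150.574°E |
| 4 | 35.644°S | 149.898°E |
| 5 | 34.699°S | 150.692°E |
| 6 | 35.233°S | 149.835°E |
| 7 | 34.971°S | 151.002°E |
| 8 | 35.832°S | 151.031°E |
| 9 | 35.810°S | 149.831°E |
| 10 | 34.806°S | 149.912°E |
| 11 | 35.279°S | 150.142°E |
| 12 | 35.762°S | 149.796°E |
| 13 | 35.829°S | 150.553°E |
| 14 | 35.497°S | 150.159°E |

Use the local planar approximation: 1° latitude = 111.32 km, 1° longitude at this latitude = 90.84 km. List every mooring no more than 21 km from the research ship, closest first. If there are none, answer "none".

2

Distances from 35.147°S, 150.325°E:
1: 93.419 km
2: 19.409 km
3: 24.228 km
4: 67.569 km
5: 59.988 km
6: 45.529 km
7: 64.544 km
8: 99.638 km
9: 86.377 km
10: 53.371 km
11: 22.187 km
12: 83.644 km
13: 78.695 km
14: 41.778 km
Threshold 21 km: 2 (19.409 km) is within range.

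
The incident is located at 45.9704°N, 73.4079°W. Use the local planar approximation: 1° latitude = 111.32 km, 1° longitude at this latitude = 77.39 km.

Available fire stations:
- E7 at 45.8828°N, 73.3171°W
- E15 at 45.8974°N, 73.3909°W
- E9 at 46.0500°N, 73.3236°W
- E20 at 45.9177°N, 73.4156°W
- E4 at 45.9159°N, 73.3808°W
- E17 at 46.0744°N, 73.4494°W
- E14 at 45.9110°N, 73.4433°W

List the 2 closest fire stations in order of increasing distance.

E20, E4

Distances from 45.9704°N, 73.4079°W:
E7: √((-0.0876·111.32)² + (0.0908·77.39)²) = √(95.094327 + 49.378898) = 12.0197 km
E15: √((-0.0730·111.32)² + (0.0170·77.39)²) = √(66.037727 + 1.730882) = 8.2322 km
E9: √((0.0796·111.32)² + (0.0843·77.39)²) = √(78.518597 + 42.562276) = 11.0037 km
E20: √((-0.0527·111.32)² + (-0.0077·77.39)²) = √(34.416573 + 0.355100) = 5.8968 km
E4: √((-0.0545·111.32)² + (0.0271·77.39)²) = √(36.807761 + 4.398537) = 6.4192 km
E17: √((0.1040·111.32)² + (-0.0415·77.39)²) = √(134.033412 + 10.314921) = 12.0145 km
E14: √((-0.0594·111.32)² + (-0.0354·77.39)²) = √(43.723940 + 7.505441) = 7.1575 km
Sorted: E20 (5.8968 km) < E4 (6.4192 km) < E14 (7.1575 km) < E15 (8.2322 km) < …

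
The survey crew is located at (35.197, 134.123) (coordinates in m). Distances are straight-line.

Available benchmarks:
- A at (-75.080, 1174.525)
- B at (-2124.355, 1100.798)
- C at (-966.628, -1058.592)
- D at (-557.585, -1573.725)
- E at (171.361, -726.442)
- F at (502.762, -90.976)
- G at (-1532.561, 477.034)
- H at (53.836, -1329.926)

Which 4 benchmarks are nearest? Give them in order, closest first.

Distances from (35.197, 134.123):
A: √((-110.277)² + (1040.402)²) = √(12161.01673 + 1082436.32160) = 1046.230 m
B: √((-2159.552)² + (966.675)²) = √(4663664.84070 + 934460.55562) = 2366.036 m
C: √((-1001.825)² + (-1192.715)²) = √(1003653.33063 + 1422569.07123) = 1557.634 m
D: √((-592.782)² + (-1707.848)²) = √(351390.49952 + 2916744.79110) = 1807.798 m
E: √((136.164)² + (-860.565)²) = √(18540.63490 + 740572.11923) = 871.271 m
F: √((467.565)² + (-225.099)²) = √(218617.02923 + 50669.55980) = 518.928 m
G: √((-1567.758)² + (342.911)²) = √(2457865.14656 + 117587.95392) = 1604.822 m
H: √((18.639)² + (-1464.049)²) = √(347.41232 + 2143439.47440) = 1464.168 m
Sorted: F (518.928 m) < E (871.271 m) < A (1046.230 m) < H (1464.168 m) < C (1557.634 m) < G (1604.822 m) < …

F, E, A, H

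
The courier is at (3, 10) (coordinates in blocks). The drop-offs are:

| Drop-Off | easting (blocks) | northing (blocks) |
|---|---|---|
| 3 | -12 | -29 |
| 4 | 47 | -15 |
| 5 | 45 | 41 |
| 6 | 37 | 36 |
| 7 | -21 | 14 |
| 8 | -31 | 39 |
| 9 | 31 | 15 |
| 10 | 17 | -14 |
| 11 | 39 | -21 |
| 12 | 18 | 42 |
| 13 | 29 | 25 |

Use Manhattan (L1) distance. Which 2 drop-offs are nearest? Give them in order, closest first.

Distances from (3, 10):
3: 54 blocks
4: 69 blocks
5: 73 blocks
6: 60 blocks
7: 28 blocks
8: 63 blocks
9: 33 blocks
10: 38 blocks
11: 67 blocks
12: 47 blocks
13: 41 blocks
Sorted: 7 (28 blocks) < 9 (33 blocks) < 10 (38 blocks) < 13 (41 blocks) < …

7, 9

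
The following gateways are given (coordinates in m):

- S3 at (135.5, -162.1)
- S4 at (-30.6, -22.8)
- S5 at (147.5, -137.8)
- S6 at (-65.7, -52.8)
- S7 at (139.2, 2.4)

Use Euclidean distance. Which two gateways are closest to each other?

S3 and S5

Pairwise distances:
S3–S5: √((12.0)² + (24.3)²) = √(144.000 + 590.490) = 27.1 m
S4–S6: √((-35.1)² + (-30.0)²) = √(1232.010 + 900.000) = 46.2 m
S5–S7: √((-8.3)² + (140.2)²) = √(68.890 + 19656.040) = 140.4 m
S3–S7: √((3.7)² + (164.5)²) = √(13.690 + 27060.250) = 164.5 m
S4–S7: √((169.8)² + (25.2)²) = √(28832.040 + 635.040) = 171.7 m
S4–S5: √((178.1)² + (-115.0)²) = √(31719.610 + 13225.000) = 212.0 m
S6–S7: √((204.9)² + (55.2)²) = √(41984.010 + 3047.040) = 212.2 m
S3–S4: √((-166.1)² + (139.3)²) = √(27589.210 + 19404.490) = 216.8 m
S3–S6: √((-201.2)² + (109.3)²) = √(40481.440 + 11946.490) = 229.0 m
S5–S6: √((-213.2)² + (85.0)²) = √(45454.240 + 7225.000) = 229.5 m
Closest pair: S3–S5 at 27.1 m.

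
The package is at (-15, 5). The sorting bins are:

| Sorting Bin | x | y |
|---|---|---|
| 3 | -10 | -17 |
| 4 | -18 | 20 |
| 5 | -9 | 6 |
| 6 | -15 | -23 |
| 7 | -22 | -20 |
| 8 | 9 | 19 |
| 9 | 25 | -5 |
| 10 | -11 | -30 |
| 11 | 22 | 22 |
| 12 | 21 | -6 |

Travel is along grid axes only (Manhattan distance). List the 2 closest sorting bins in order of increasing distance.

5, 4

Distances from (-15, 5):
3: |5| + |-22| = 5 + 22 = 27
4: |-3| + |15| = 3 + 15 = 18
5: |6| + |1| = 6 + 1 = 7
6: |0| + |-28| = 0 + 28 = 28
7: |-7| + |-25| = 7 + 25 = 32
8: |24| + |14| = 24 + 14 = 38
9: |40| + |-10| = 40 + 10 = 50
10: |4| + |-35| = 4 + 35 = 39
11: |37| + |17| = 37 + 17 = 54
12: |36| + |-11| = 36 + 11 = 47
Sorted: 5 (7) < 4 (18) < 3 (27) < 6 (28) < …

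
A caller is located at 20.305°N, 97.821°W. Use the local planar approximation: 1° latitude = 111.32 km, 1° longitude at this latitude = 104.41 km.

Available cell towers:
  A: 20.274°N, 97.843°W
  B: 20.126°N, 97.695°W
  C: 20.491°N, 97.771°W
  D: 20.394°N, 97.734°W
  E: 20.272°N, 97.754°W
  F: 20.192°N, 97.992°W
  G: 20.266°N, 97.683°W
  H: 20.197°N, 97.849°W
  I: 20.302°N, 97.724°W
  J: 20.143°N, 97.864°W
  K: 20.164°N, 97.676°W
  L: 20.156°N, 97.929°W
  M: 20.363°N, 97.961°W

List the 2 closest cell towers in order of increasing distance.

Distances from 20.305°N, 97.821°W:
A: √((-0.031·111.32)² + (-0.022·104.41)²) = √(11.90885 + 5.27630) = 4.145 km
B: √((-0.179·111.32)² + (0.126·104.41)²) = √(397.05663 + 173.07139) = 23.877 km
C: √((0.186·111.32)² + (0.050·104.41)²) = √(428.71856 + 27.25362) = 21.354 km
D: √((0.089·111.32)² + (0.087·104.41)²) = √(98.15816 + 82.51306) = 13.441 km
E: √((-0.033·111.32)² + (0.067·104.41)²) = √(13.49504 + 48.93660) = 7.901 km
F: √((-0.113·111.32)² + (-0.171·104.41)²) = √(158.23527 + 318.76924) = 21.840 km
G: √((-0.039·111.32)² + (0.138·104.41)²) = √(18.84845 + 207.60718) = 15.048 km
H: √((-0.108·111.32)² + (-0.028·104.41)²) = √(144.54195 + 8.54674) = 12.373 km
I: √((-0.003·111.32)² + (0.097·104.41)²) = √(0.11153 + 102.57173) = 10.133 km
J: √((-0.162·111.32)² + (-0.043·104.41)²) = √(325.21939 + 20.15678) = 18.584 km
K: √((-0.141·111.32)² + (0.145·104.41)²) = √(246.36818 + 229.20295) = 21.808 km
L: √((-0.149·111.32)² + (-0.108·104.41)²) = √(275.11795 + 127.15449) = 20.057 km
M: √((0.058·111.32)² + (-0.140·104.41)²) = √(41.68717 + 213.66838) = 15.980 km
Sorted: A (4.145 km) < E (7.901 km) < I (10.133 km) < H (12.373 km) < …

A, E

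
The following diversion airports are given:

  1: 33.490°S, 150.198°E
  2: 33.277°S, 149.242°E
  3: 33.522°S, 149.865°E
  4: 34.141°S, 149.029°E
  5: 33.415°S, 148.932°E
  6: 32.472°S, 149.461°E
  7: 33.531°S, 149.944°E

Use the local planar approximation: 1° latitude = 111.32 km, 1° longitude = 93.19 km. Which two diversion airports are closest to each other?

Pairwise distances:
3–7: √((-0.009·111.32)² + (0.079·93.19)²) = √(1.00376 + 54.19919) = 7.430 km
1–7: √((-0.041·111.32)² + (-0.254·93.19)²) = √(20.83119 + 560.28121) = 24.106 km
1–3: √((-0.032·111.32)² + (-0.333·93.19)²) = √(12.68955 + 963.00178) = 31.236 km
2–5: √((-0.138·111.32)² + (-0.310·93.19)²) = √(235.99596 + 834.56854) = 32.719 km
2–3: √((-0.245·111.32)² + (0.623·93.19)²) = √(743.83835 + 3370.65821) = 64.144 km
2–7: √((-0.254·111.32)² + (0.702·93.19)²) = √(799.49146 + 4279.69528) = 71.268 km
4–5: √((0.726·111.32)² + (-0.097·93.19)²) = √(6531.60085 + 81.71129) = 81.322 km
3–5: √((0.107·111.32)² + (-0.933·93.19)²) = √(141.87764 + 7559.65387) = 87.758 km
2–6: √((0.805·111.32)² + (0.219·93.19)²) = √(8030.41808 + 416.51136) = 91.907 km
1–2: √((0.213·111.32)² + (-0.956·93.19)²) = √(562.21911 + 7936.96396) = 92.191 km
5–7: √((-0.116·111.32)² + (1.012·93.19)²) = √(166.74867 + 8894.05168) = 95.188 km
2–4: √((-0.864·111.32)² + (-0.213·93.19)²) = √(9250.68473 + 394.00146) = 98.207 km
3–4: √((-0.619·111.32)² + (-0.836·93.19)²) = √(4748.18567 + 6069.47572) = 104.008 km
4–7: √((0.610·111.32)² + (0.915·93.19)²) = √(4611.11619 + 7270.77678) = 109.004 km
5–6: √((0.943·111.32)² + (0.529·93.19)²) = √(11019.70024 + 2430.24449) = 115.974 km
1–5: √((0.075·111.32)² + (-1.266·93.19)²) = √(69.70580 + 13918.93590) = 118.274 km
3–6: √((1.050·111.32)² + (-0.404·93.19)²) = √(13662.33700 + 1417.42913) = 122.800 km
6–7: √((-1.059·111.32)² + (0.483·93.19)²) = √(13897.55225 + 2025.96942) = 126.188 km
1–4: √((-0.651·111.32)² + (-1.169·93.19)²) = √(5251.80234 + 11867.72969) = 130.842 km
1–6: √((1.018·111.32)² + (-0.737·93.19)²) = √(12842.27458 + 4717.08388) = 132.512 km
4–6: √((1.669·111.32)² + (0.432·93.19)²) = √(34519.06858 + 1620.71301) = 190.105 km
Closest pair: 3–7 at 7.430 km.

3 and 7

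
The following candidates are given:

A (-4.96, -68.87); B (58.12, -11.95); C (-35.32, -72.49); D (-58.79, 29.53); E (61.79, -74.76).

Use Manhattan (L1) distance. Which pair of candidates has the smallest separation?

Pairwise distances:
A–B: |63.08| + |56.92| = 63.08 + 56.92 = 120.00
A–C: |-30.36| + |-3.62| = 30.36 + 3.62 = 33.98
A–D: |-53.83| + |98.40| = 53.83 + 98.40 = 152.23
A–E: |66.75| + |-5.89| = 66.75 + 5.89 = 72.64
B–C: |-93.44| + |-60.54| = 93.44 + 60.54 = 153.98
B–D: |-116.91| + |41.48| = 116.91 + 41.48 = 158.39
B–E: |3.67| + |-62.81| = 3.67 + 62.81 = 66.48
C–D: |-23.47| + |102.02| = 23.47 + 102.02 = 125.49
C–E: |97.11| + |-2.27| = 97.11 + 2.27 = 99.38
D–E: |120.58| + |-104.29| = 120.58 + 104.29 = 224.87
Closest pair: A–C at 33.98.

A and C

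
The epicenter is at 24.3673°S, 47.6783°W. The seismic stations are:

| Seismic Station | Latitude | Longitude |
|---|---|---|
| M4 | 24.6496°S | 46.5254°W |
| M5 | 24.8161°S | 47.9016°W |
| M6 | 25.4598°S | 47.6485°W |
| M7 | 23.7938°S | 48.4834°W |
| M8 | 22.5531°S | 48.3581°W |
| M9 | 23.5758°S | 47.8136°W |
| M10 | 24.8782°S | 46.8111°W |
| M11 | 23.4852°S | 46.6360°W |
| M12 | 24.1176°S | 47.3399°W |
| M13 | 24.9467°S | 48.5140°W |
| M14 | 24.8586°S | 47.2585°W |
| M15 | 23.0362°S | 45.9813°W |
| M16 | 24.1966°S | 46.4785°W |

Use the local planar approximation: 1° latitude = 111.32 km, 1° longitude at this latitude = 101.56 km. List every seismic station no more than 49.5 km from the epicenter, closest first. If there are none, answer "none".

M12

Distances from 24.3673°S, 47.6783°W:
M4: √((-0.2823·111.32)² + (1.1529·101.56)²) = √(987.570598 + 13709.722452) = 121.2324 km
M5: √((-0.4488·111.32)² + (-0.2233·101.56)²) = √(2496.043167 + 514.307468) = 54.8667 km
M6: √((-1.0925·111.32)² + (0.0298·101.56)²) = √(14790.719012 + 9.159630) = 121.6548 km
M7: √((0.5735·111.32)² + (-0.8051·101.56)²) = √(4075.803518 + 6685.671561) = 103.7375 km
M8: √((1.8142·111.32)² + (-0.6798·101.56)²) = √(40786.526447 + 4766.588983) = 213.4318 km
M9: √((0.7915·111.32)² + (-0.1353·101.56)²) = √(7763.333332 + 188.816950) = 89.1748 km
M10: √((-0.5109·111.32)² + (0.8672·101.56)²) = √(3234.582263 + 7756.823737) = 104.8399 km
M11: √((0.8821·111.32)² + (1.0423·101.56)²) = √(9642.331082 + 11205.490195) = 144.3877 km
M12: √((0.2497·111.32)² + (0.3384·101.56)²) = √(772.651194 + 1181.152825) = 44.2019 km
M13: √((-0.5794·111.32)² + (-0.8357·101.56)²) = √(4160.096233 + 7203.543594) = 106.6004 km
M14: √((-0.4913·111.32)² + (0.4198·101.56)²) = √(2991.161922 + 1817.733675) = 69.3462 km
M15: √((1.3311·111.32)² + (1.6970·101.56)²) = √(21956.735095 + 29703.598711) = 227.2891 km
M16: √((0.1707·111.32)² + (1.1998·101.56)²) = √(361.088317 + 14847.833868) = 123.3245 km
Threshold 49.5 km: M12 (44.2019 km) is within range.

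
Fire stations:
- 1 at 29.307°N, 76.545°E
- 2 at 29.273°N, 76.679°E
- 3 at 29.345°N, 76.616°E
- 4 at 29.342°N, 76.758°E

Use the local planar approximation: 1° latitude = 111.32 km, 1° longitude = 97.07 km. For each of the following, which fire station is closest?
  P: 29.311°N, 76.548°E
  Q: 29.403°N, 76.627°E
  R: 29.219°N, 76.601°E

P→1; Q→3; R→2

P at 29.311°N, 76.548°E:
  1: √((-0.004·111.32)² + (-0.003·97.07)²) = √(0.19827 + 0.08480) = 0.532 km
  2: √((-0.038·111.32)² + (0.131·97.07)²) = √(17.89425 + 161.70098) = 13.401 km
  3: √((0.034·111.32)² + (0.068·97.07)²) = √(14.32532 + 43.57003) = 7.609 km
  4: √((0.031·111.32)² + (0.210·97.07)²) = √(11.90885 + 415.53599) = 20.675 km
  → nearest: 1 (0.532 km)
Q at 29.403°N, 76.627°E:
  1: √((-0.096·111.32)² + (-0.082·97.07)²) = √(114.20598 + 63.35746) = 13.325 km
  2: √((-0.130·111.32)² + (0.052·97.07)²) = √(209.42721 + 25.47867) = 15.327 km
  3: √((-0.058·111.32)² + (-0.011·97.07)²) = √(41.68717 + 1.14013) = 6.544 km
  4: √((-0.061·111.32)² + (0.131·97.07)²) = √(46.11116 + 161.70098) = 14.416 km
  → nearest: 3 (6.544 km)
R at 29.219°N, 76.601°E:
  1: √((0.088·111.32)² + (-0.056·97.07)²) = √(95.96475 + 29.54923) = 11.203 km
  2: √((0.054·111.32)² + (0.078·97.07)²) = √(36.13549 + 57.32701) = 9.668 km
  3: √((0.126·111.32)² + (0.015·97.07)²) = √(196.73765 + 2.12008) = 14.102 km
  4: √((0.123·111.32)² + (0.157·97.07)²) = √(187.48072 + 232.25730) = 20.488 km
  → nearest: 2 (9.668 km)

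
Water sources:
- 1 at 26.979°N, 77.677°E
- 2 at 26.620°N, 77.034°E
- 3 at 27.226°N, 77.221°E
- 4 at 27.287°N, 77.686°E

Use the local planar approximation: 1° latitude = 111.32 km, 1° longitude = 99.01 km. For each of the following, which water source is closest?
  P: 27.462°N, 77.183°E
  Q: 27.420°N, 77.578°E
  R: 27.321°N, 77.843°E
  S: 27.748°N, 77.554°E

P→3; Q→4; R→4; S→4

P at 27.462°N, 77.183°E:
  1: √((-0.483·111.32)² + (0.494·99.01)²) = √(2890.95051 + 2392.28005) = 72.686 km
  2: √((-0.842·111.32)² + (-0.149·99.01)²) = √(8785.58284 + 217.63596) = 94.885 km
  3: √((-0.236·111.32)² + (0.038·99.01)²) = √(690.19276 + 14.15550) = 26.540 km
  4: √((-0.175·111.32)² + (0.503·99.01)²) = √(379.50936 + 2480.24219) = 53.477 km
  → nearest: 3 (26.540 km)
Q at 27.420°N, 77.578°E:
  1: √((-0.441·111.32)² + (0.099·99.01)²) = √(2410.03625 + 96.07901) = 50.061 km
  2: √((-0.800·111.32)² + (-0.544·99.01)²) = √(7930.97114 + 2901.05472) = 104.077 km
  3: √((-0.194·111.32)² + (-0.357·99.01)²) = √(466.39067 + 1249.38001) = 41.422 km
  4: √((-0.133·111.32)² + (0.108·99.01)²) = √(219.20461 + 114.34196) = 18.263 km
  → nearest: 4 (18.263 km)
R at 27.321°N, 77.843°E:
  1: √((-0.342·111.32)² + (-0.166·99.01)²) = √(1449.43454 + 270.13092) = 41.468 km
  2: √((-0.701·111.32)² + (-0.809·99.01)²) = √(6089.51117 + 6415.86422) = 111.827 km
  3: √((-0.095·111.32)² + (-0.622·99.01)²) = √(111.83909 + 3792.61615) = 62.486 km
  4: √((-0.034·111.32)² + (-0.157·99.01)²) = √(14.32532 + 241.63366) = 15.999 km
  → nearest: 4 (15.999 km)
S at 27.748°N, 77.554°E:
  1: √((-0.769·111.32)² + (0.123·99.01)²) = √(7328.22972 + 148.30929) = 86.467 km
  2: √((-1.128·111.32)² + (-0.520·99.01)²) = √(15767.56372 + 2650.72582) = 135.714 km
  3: √((-0.522·111.32)² + (-0.333·99.01)²) = √(3376.66053 + 1087.04266) = 66.811 km
  4: √((-0.461·111.32)² + (0.132·99.01)²) = √(2633.59049 + 170.80713) = 52.957 km
  → nearest: 4 (52.957 km)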